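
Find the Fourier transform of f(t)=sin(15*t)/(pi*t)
sin(W * t)/(pi * t)=(W/pi) * sinc(W * t/pi) is the impulse response of the ideal low-pass filter with cutoff W (here W=15).
Its Fourier transform is a rectangular function:
F(omega)=1 for |omega| < 15, 0 otherwise

Answer: rect(omega/30) [i.e., 1 for |omega| < 15, 0 otherwise]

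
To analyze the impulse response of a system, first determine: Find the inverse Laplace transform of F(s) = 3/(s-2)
L^(-1){3/(s-a)} = c·e^(at)
Here a = 2, c = 3

Answer: 3e^(2t)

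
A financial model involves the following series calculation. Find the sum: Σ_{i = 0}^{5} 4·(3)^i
Geometric series: S = a(1 - r^n)/(1 - r)
a = 4, r = 3, n = 6
S = 4(1-729)/-2 = 1456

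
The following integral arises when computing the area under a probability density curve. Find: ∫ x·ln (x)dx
By parts: u=ln(x), dv=x dx
du=1/x dx, v=x^2/2
=x^2·ln(x)/2 - ∫ x/2 dx
=x^2·ln(x)/2 - x^2/4 + C

Answer: x^2(ln(x)/2 - 1/4) + C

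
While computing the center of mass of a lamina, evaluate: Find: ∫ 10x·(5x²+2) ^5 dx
Let u=5x²+2, du=10x dx
∫ u^5 du=u^6/6+C

Answer: (5x²+2)^6/6+C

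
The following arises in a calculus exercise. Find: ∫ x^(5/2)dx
Power rule: ∫ x^(5/2) dx=x^(7/2)/(7/2)+C

Answer: (2/7)·x^(7/2)+C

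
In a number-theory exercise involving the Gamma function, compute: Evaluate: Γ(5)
Γ(n)=(n-1)! for positive integers
Γ(5)=4!=24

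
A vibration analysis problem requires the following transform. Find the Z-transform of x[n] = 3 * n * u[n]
Z{n*u[n]} = z/(z-1)^2
By linearity: Z{3*n*u[n]} = 3z/(z-1)^2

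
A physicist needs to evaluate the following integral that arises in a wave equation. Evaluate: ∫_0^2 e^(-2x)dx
Antiderivative: (1/(-2))e^(-2x)
Evaluate: (1/(-2))(e^-4 - 1)

Answer: (e^-4 - 1)/(-2)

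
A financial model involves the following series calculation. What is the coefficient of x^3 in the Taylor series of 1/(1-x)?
1/(1-x)=Σ x^n for |x|<1
All coefficients are 1

Answer: 1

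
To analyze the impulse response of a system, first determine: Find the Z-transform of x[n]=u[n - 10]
Using the time-shift property: Z{u[n-10]} = z^(-10) * z/(z-1)
= z^(-9)/(z-1)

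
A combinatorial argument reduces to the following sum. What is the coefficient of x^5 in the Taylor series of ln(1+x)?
ln(1 + x)=Σ (-1)^(n + 1) x^n/n
Coefficient of x^5=(-1)^6/5=1/5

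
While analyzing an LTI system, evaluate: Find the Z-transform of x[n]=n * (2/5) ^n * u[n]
Using the property Z{n * a^n * u[n]}=az/(z-a)^2
With a=2/5: X(z)=(2/5)z/(z - 2/5)^2, |z| > 2/5

Answer: (2/5)z/(z - 2/5)^2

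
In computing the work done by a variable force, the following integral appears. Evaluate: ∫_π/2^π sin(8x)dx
Antiderivative: -cos(8x)/8
Evaluate at bounds: [-cos(8·π)/8] - [-cos(8·π/2)/8]
=(-(1) + (1))/8=0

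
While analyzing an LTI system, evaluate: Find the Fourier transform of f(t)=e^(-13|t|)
Using the standard pair: F{e^(-a|t|)} = 2a/(a^2 + omega^2)
With a = 13: F(omega) = 26/(169 + omega^2)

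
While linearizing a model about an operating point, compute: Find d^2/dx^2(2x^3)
Apply power rule 2 times:
d^1: 6x^2
d^2: 12x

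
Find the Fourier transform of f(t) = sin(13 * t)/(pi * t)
sin(W * t)/(pi * t)=(W/pi) * sinc(W * t/pi) is the impulse response of the ideal low-pass filter with cutoff W (here W=13).
Its Fourier transform is a rectangular function:
F(omega)=1 for |omega| < 13, 0 otherwise

Answer: rect(omega/26) [i.e., 1 for |omega| < 13, 0 otherwise]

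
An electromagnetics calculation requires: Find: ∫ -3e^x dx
Since d/dx[e^x]=+ e^x, we get -3e^x + C

Answer: -3e^x + C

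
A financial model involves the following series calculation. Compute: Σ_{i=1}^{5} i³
Using formula: Σ i^3 = [n(n+1)/2]² = [5·6/2]² = 225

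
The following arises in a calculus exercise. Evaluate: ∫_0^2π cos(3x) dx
Antiderivative: sin(3x)/3
Evaluate at bounds: [sin(3·2π)/3] - [sin(3·0)/3]
=((0) - (0))/3=0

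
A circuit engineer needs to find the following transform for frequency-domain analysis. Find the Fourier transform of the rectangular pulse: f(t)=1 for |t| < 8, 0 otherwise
F(omega)=integral from -8 to 8 of e^(-j*omega*t) dt
=2*sin(8*omega)/omega=16*sinc(8*omega/pi)

Answer: 2*sin(8*omega)/omega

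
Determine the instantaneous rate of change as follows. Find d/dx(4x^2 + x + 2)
Power rule: d/dx(ax^n) = n·a·x^(n-1)
Term by term: 8·x+1

Answer: 8x+1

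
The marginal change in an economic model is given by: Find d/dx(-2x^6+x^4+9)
Power rule: d/dx(ax^n) = n·a·x^(n-1)
Term by term: -12·x^5 + 4·x^3

Answer: -12x^5 + 4x^3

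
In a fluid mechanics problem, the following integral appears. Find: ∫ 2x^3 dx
Using power rule: ∫ 2x^3 dx = 2/4 x^4+C = (1/2)x^4+C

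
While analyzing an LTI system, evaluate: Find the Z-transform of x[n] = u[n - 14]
Using the time-shift property: Z{u[n-14]}=z^(-14)*z/(z-1)
=z^(-13)/(z-1)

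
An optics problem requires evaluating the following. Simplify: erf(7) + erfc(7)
By definition erfc(x)=1 - erf(x)
erf(7)+erfc(7)=erf(7)+1 - erf(7)=1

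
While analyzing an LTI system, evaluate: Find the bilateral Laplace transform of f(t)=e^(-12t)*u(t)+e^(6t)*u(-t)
For e^(-12t)*u(t): L=1/(s + 12), Re(s) > -12
For e^(6t)*u(-t): L=-1/(s-6), Re(s) < 6
Combined: F(s)=1/(s + 12) - 1/(s-6), -12 < Re(s) < 6

Answer: 1/(s + 12) - 1/(s-6), ROC: -12 < Re(s) < 6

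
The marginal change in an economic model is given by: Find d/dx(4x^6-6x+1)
Power rule: d/dx(ax^n)=n·a·x^(n-1)
Term by term: 24·x^5-6

Answer: 24x^5-6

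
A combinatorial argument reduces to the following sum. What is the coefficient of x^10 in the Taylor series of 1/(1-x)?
1/(1-x)=Σ x^n for |x|<1
All coefficients are 1

Answer: 1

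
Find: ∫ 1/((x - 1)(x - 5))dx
Partial fractions: 1/((x-1)(x-5))=A/(x-1)+B/(x-5)
A=-1/4, B=1/4
∫ [-1/4· 1/(x-1)+1/4· 1/(x-5)] dx
=(1/4)[ln|x-5| - ln|x-1|]+C

Answer: (1/4)·ln|(x-5)/(x-1)|+C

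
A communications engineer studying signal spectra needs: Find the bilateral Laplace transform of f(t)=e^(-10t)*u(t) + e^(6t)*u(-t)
For e^(-10t)*u(t): L = 1/(s+10), Re(s) > -10
For e^(6t)*u(-t): L = -1/(s-6), Re(s) < 6
Combined: F(s) = 1/(s+10)-1/(s-6), -10 < Re(s) < 6

Answer: 1/(s+10)-1/(s-6), ROC: -10 < Re(s) < 6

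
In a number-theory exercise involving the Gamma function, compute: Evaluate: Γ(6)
Γ(n) = (n-1)! for positive integers
Γ(6) = 5! = 120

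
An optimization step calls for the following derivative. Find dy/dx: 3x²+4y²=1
Differentiate: 6x+8y·(dy/dx)=0
dy/dx=-6x/(8y)=-(3/4)·(x/y)

Answer: dy/dx=-(3/4)·(x/y)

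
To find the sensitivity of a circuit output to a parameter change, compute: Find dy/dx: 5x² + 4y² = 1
Differentiate: 10x + 8y·(dy/dx) = 0
dy/dx = -10x/(8y) = -(5/4)·(x/y)

Answer: dy/dx = -(5/4)·(x/y)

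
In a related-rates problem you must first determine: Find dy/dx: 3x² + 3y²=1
Differentiate: 6x+6y·(dy/dx) = 0
dy/dx = -6x/(6y) = -1·(x/y)

Answer: dy/dx = -1·(x/y)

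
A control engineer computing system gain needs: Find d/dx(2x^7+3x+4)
Power rule: d/dx(ax^n) = n·a·x^(n-1)
Term by term: 14·x^6+3

Answer: 14x^6+3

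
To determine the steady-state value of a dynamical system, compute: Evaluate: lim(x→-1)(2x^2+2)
Polynomial is continuous, so substitute x = -1:
2·(-1)^2 + 2 = 4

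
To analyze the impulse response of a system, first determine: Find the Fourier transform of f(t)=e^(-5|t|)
Using the standard pair: F{e^(-a|t|)}=2a/(a^2+omega^2)
With a=5: F(omega)=10/(25+omega^2)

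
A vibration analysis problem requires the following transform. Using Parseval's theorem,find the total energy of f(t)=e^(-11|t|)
Parseval's theorem: E=integral |f(t)|^2 dt=(1/2pi) integral |F(omega)|^2 domega
E=integral_{-inf}^{inf} e^(-22|t|) dt=2 * integral_0^inf e^(-22t) dt=2/(2 * 11)=1/11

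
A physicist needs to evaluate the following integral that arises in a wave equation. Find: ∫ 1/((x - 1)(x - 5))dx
Partial fractions: 1/((x-1)(x-5)) = A/(x-1) + B/(x-5)
A = -1/4, B = 1/4
∫ [-1/4· 1/(x-1) + 1/4· 1/(x-5)] dx
= (1/4)[ln|x-5| - ln|x-1|] + C

Answer: (1/4)·ln|(x-5)/(x-1)| + C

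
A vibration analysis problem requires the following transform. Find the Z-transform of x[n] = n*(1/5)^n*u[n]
Using the property Z{n*a^n*u[n]} = az/(z-a)^2
With a = 1/5: X(z) = (1/5)z/(z - 1/5)^2, |z| > 1/5

Answer: (1/5)z/(z - 1/5)^2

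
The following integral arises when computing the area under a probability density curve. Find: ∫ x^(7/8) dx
Power rule: ∫ x^(7/8) dx=x^(15/8)/(15/8) + C

Answer: (8/15)·x^(15/8) + C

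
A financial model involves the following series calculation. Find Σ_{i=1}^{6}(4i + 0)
= 4·Σ i + 0·6 = 4·21 + 0 = 84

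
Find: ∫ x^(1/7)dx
Power rule: ∫ x^(1/7) dx=x^(8/7)/(8/7)+C

Answer: (7/8)·x^(8/7)+C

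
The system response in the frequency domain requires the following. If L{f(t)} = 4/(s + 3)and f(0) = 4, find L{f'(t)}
L{f'(t)}=s·F(s) - f(0)=4s/(s+3)-4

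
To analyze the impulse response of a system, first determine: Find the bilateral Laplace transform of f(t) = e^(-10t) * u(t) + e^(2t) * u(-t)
For e^(-10t) * u(t): L=1/(s+10), Re(s) > -10
For e^(2t) * u(-t): L=-1/(s-2), Re(s) < 2
Combined: F(s)=1/(s+10)-1/(s-2), -10 < Re(s) < 2

Answer: 1/(s+10)-1/(s-2), ROC: -10 < Re(s) < 2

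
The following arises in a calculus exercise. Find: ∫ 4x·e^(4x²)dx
Let u=4x², du=8x dx
∫ (1/2)e^u du=e^u/2 + C

Answer: e^(4x²)/2 + C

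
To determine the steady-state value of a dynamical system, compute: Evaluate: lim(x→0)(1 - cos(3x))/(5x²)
Using 1-cos(u) ≈ u²/2 for small u:
(1-cos(3x)) ≈ (3x)²/2 = 9x²/2
So limit = 9/(2·5) = 9/10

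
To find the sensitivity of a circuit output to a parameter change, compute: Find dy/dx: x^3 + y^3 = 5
Differentiate: 3x^2 + 3y^2·(dy/dx) = 0
dy/dx = -3x^2/(3y^2)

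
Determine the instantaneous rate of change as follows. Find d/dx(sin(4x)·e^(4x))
Product rule: (fg)'=f'g + fg'
f=sin(4x), f'=4·cos(4x)
g=e^(4x), g'=4·e^(4x)

Answer: 4·cos(4x)·e^(4x) + 4·sin(4x)·e^(4x)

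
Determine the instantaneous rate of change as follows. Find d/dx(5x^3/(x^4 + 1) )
Quotient rule: (f/g)'=(f'g - fg')/g²
f=5x^3, f'=15x^2
g=x^4+1, g'=4x^3

Answer: (15x^2·(x^4+1)-20x^6)/(x^4+1)²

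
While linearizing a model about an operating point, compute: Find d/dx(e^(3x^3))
Chain rule: d/dx[e^u]=e^u · u' where u=3x^3
u'=9x^2

Answer: 9x^2·e^(3x^3)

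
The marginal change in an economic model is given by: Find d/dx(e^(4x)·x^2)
Product rule: (fg)' = f'g + fg'
f = e^(4x), f' = 4·e^(4x)
g = x^2, g' = 2x

Answer: 4·e^(4x)·x^2 + 2·e^(4x)·x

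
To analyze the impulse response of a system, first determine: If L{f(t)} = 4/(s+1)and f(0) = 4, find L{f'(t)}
L{f'(t)}=s·F(s) - f(0)=4s/(s + 1) - 4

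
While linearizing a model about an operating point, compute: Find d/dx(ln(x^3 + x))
Chain rule: d/dx[ln(u)] = u'/u where u = x^3 + x
u' = 3x^2 + 1

Answer: (3x^2 + 1)/(x^3 + x)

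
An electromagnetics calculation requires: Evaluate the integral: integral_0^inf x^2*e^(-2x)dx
This is a Gamma integral. Substitute u = 2x (du = 2 dx):
integral_0^inf x^2*e^(-2x) dx = (1/2^3) integral_0^inf u^2*e^(-u) du
= Gamma(3)/2^3 = 2!/2^3 = 2/8

Answer: 1/4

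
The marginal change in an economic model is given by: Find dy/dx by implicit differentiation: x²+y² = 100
Differentiate both sides: 2x+2y·(dy/dx)=0
Solve: dy/dx=-2x/(2y)=-x/y

Answer: dy/dx=-x/y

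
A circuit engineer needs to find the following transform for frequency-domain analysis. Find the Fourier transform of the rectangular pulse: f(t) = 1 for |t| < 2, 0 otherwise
F(omega)=integral from -2 to 2 of e^(-j*omega*t) dt
=2*sin(2*omega)/omega=4*sinc(2*omega/pi)

Answer: 2*sin(2*omega)/omega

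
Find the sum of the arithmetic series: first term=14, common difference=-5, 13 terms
Last term: a_n=14+(13-1)·-5=-46
Sum=n(a_1+a_n)/2=13(14+(-46))/2=-208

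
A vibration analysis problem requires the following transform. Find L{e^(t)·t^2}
First shifting: L{e^(at)f(t)} = F(s-a)
L{t^2} = 2/s^3
Shift s → s-1: 2/(s-1)^3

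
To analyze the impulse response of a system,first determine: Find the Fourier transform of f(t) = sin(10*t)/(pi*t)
sin(W * t)/(pi * t) = (W/pi) * sinc(W * t/pi) is the impulse response of the ideal low-pass filter with cutoff W (here W = 10).
Its Fourier transform is a rectangular function:
F(omega) = 1 for |omega| < 10, 0 otherwise

Answer: rect(omega/20) [i.e., 1 for |omega| < 10, 0 otherwise]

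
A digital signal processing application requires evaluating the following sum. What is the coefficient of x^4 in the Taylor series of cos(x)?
cos(x)=Σ (-1)^k x^(2k)/(2k)!
For x^4: (-1)^2/4!=1/24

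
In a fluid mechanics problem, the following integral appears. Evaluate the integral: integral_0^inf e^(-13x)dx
integral_0^inf e^(-13x) dx=[-1/13*e^(-13x)]_0^inf
=0 - (-1/13)=1/13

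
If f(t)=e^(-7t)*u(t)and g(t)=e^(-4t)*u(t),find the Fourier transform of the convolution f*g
By the convolution theorem: F{f * g} = F(omega) * G(omega)
F(omega) = 1/(7 + j * omega), G(omega) = 1/(4 + j * omega)
F{f * g} = 1/((7 + j * omega)(4 + j * omega))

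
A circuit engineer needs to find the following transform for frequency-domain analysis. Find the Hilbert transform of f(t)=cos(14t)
The Hilbert transform shifts each frequency component by -pi/2.
H{cos(wt)} = sin(wt)
With w = 14: H{cos(14t)} = sin(14t)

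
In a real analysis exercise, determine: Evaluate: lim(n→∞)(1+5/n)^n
This is the definition of e^5: lim(1 + 5/n)^n = e^5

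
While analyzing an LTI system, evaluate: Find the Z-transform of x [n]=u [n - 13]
Using the time-shift property: Z{u[n-13]}=z^(-13) * z/(z-1)
=z^(-12)/(z-1)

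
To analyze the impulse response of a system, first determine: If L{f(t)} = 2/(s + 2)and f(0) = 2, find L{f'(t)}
L{f'(t)} = s·F(s) - f(0) = 2s/(s + 2) - 2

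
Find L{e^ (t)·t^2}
First shifting: L{e^(at)f(t)} = F(s-a)
L{t^2} = 2/s^3
Shift s → s-1: 2/(s-1)^3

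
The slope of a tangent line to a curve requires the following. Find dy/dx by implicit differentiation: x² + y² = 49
Differentiate both sides: 2x+2y·(dy/dx)=0
Solve: dy/dx=-2x/(2y)=-x/y

Answer: dy/dx=-x/y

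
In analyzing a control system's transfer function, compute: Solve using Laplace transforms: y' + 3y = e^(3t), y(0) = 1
Take L: sY - 1 + 3Y=1/(s-3)
Y(s + 3)=1/(s-3) + 1
Y=1/((s-3)(s + 3)) + 1/(s + 3)
Partial fractions: 1/((s-3)(s + 3))=(1/6)/(s-3) - (1/6)/(s + 3)
So Y=(1/6)/(s-3) + (5/6)/(s + 3)
Inverse Laplace transform (L^(-1){1/(s-3)}=e^(3t), L^(-1){1/(s + 3)}=e^(-3t)):

Answer: y(t)=(1/6)·e^(3t) + (5/6)·e^(-3t)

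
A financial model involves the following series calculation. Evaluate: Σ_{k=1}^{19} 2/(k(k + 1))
Partial fractions: 2/(k(k + 1)) = 2/k - 2/(k + 1)
Telescoping sum: 2(1 - 1/20) = 2·19/20

Answer: 19/10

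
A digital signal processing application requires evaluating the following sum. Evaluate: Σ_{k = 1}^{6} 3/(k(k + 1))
Partial fractions: 3/(k(k + 1))=3/k - 3/(k + 1)
Telescoping sum: 3(1 - 1/7)=3·6/7

Answer: 18/7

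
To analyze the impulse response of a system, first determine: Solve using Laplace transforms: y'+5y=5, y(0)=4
Take L of both sides: sY(s) - 4 + 5Y(s)=5/s
Y(s)(s + 5)=5/s + 4
Y(s)=5/(s(s + 5)) + 4/(s + 5)
Partial fractions: 5/(s(s + 5))=1/s - 1/(s + 5)
So Y(s)=1/s + 3/(s + 5)
Inverse transform (L^(-1){1/s}=1, L^(-1){1/(s + 5)}=e^(-5t)):

Answer: y(t)=1 + 3·e^(-5t)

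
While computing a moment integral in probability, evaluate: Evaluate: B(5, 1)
B(x,y)=Γ(x)Γ(y)/Γ(x + y)=(x-1)!(y-1)!/(x + y-1)!
B(5,1)=4!·0!/5!=1/5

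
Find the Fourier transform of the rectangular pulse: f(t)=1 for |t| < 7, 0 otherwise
F(omega)=integral from -7 to 7 of e^(-j*omega*t) dt
=2*sin(7*omega)/omega=14*sinc(7*omega/pi)

Answer: 2*sin(7*omega)/omega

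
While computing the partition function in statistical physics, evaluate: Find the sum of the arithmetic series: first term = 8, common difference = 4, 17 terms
Last term: a_n=8+(17-1)·4=72
Sum=n(a_1+a_n)/2=17(8+72)/2=680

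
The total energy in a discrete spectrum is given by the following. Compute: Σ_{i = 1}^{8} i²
Using formula: Σ i^2=n(n + 1)(2n + 1)/6=8·9·17/6=204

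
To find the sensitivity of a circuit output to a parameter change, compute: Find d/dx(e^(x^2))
Chain rule: d/dx[e^u] = e^u · u' where u = x^2
u' = 2x

Answer: 2x·e^(x^2)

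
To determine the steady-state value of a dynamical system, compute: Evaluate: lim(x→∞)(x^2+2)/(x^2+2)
Divide numerator and denominator by x^2:
lim (1 + 2/x^2)/(1 + 2/x^2) = 1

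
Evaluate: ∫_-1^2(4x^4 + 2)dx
Step 1: Find antiderivative F(x)=(4/5)x^5+2x
Step 2: F(2) - F(-1)=148/5 - (-14/5)=162/5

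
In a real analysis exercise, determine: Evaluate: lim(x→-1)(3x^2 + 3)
Polynomial is continuous, so substitute x=-1:
3·(-1)^2 + 3=6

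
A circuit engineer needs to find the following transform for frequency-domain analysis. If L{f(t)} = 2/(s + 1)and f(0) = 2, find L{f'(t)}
L{f'(t)} = s·F(s) - f(0) = 2s/(s+1)-2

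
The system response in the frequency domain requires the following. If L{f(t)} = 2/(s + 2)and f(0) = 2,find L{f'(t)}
L{f'(t)} = s·F(s) - f(0) = 2s/(s + 2) - 2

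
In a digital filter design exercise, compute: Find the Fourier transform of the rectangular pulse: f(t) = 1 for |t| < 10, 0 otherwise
F(omega) = integral from -10 to 10 of e^(-j*omega*t) dt
= 2*sin(10*omega)/omega = 20*sinc(10*omega/pi)

Answer: 2*sin(10*omega)/omega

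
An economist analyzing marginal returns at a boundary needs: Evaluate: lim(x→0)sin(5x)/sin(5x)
sin(u) ≈ u for small u:
sin(5x)/sin(5x) ≈ 5x/(5x) = 5/5

Answer: 1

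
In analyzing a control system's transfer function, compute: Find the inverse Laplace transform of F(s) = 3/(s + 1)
L^(-1){3/(s-a)}=c·e^(at)
Here a=-1, c=3

Answer: 3e^(-t)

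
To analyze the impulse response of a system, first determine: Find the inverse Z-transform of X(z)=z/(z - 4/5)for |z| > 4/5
Standard pair: z/(z-a) <-> a^n*u[n] for causal signals
With a=4/5: x[n]=(4/5)^n*u[n]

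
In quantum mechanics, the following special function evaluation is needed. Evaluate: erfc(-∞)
erfc(x)=1 - erf(x); erfc(-∞)=1 - erf(-∞)=1 - (-1)=2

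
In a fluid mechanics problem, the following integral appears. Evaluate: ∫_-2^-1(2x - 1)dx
Step 1: Find antiderivative F(x) = x^2 - x
Step 2: F(-1) - F(-2) = 2 - (6) = -4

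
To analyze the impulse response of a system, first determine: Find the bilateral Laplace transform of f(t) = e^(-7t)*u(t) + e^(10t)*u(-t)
For e^(-7t) * u(t): L=1/(s + 7), Re(s) > -7
For e^(10t) * u(-t): L=-1/(s-10), Re(s) < 10
Combined: F(s)=1/(s + 7) - 1/(s-10), -7 < Re(s) < 10

Answer: 1/(s + 7) - 1/(s-10), ROC: -7 < Re(s) < 10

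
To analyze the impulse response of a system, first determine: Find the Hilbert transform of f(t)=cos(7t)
The Hilbert transform shifts each frequency component by -pi/2.
H{cos(wt)}=sin(wt)
With w=7: H{cos(7t)}=sin(7t)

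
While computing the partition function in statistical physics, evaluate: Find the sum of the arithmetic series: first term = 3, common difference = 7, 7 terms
Last term: a_n = 3+(7-1)·7 = 45
Sum = n(a_1+a_n)/2 = 7(3+45)/2 = 168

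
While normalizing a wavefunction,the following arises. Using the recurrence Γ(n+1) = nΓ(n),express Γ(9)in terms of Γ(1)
Γ(9) = 8Γ(8) = 8·7Γ(7) = ... = 8!·Γ(1) = 40320·Γ(1)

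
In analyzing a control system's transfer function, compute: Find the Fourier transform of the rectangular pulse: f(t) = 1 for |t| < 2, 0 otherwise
F(omega)=integral from -2 to 2 of e^(-j * omega * t) dt
=2 * sin(2 * omega)/omega=4 * sinc(2 * omega/pi)

Answer: 2 * sin(2 * omega)/omega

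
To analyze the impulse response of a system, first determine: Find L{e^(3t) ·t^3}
First shifting: L{e^(at)f(t)} = F(s-a)
L{t^3} = 6/s^4
Shift s → s-3: 6/(s-3)^4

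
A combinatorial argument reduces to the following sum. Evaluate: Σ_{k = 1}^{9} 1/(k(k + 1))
Partial fractions: 1/(k(k+1)) = 1/k - 1/(k+1)
Telescoping sum: 1(1-1/10) = 1·9/10

Answer: 9/10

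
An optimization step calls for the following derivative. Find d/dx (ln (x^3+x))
Chain rule: d/dx[ln(u)]=u'/u where u=x^3+x
u'=3x^2+1

Answer: (3x^2+1)/(x^3+x)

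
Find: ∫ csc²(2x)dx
Since d/dx[-cot(2x)]=2csc²(2x), integral=-cot(2x)/2 + C

Answer: (-1/2)cot(2x) + C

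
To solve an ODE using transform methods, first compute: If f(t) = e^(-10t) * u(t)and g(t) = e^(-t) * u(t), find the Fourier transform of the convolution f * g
By the convolution theorem: F{f*g}=F(omega)*G(omega)
F(omega)=1/(10+j*omega), G(omega)=1/(1+j*omega)
F{f*g}=1/((10+j*omega)(1+j*omega))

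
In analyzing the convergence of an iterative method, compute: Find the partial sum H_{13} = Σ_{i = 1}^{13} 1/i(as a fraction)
H_13=1+1/2+1/3+...+1/13
=1145993/360360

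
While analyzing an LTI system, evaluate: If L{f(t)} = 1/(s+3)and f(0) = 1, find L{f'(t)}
L{f'(t)}=s·F(s) - f(0)=s/(s+3)-1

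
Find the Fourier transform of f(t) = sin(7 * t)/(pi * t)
sin(W*t)/(pi*t)=(W/pi)*sinc(W*t/pi) is the impulse response of the ideal low-pass filter with cutoff W (here W=7).
Its Fourier transform is a rectangular function:
F(omega)=1 for |omega| < 7, 0 otherwise

Answer: rect(omega/14) [i.e., 1 for |omega| < 7, 0 otherwise]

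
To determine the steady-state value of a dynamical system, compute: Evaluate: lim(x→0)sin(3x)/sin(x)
sin(u) ≈ u for small u:
sin(3x)/sin(x) ≈ 3x/(x) = 3/1

Answer: 3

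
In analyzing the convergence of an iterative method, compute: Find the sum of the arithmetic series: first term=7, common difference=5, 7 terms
Last term: a_n = 7 + (7 - 1)·5 = 37
Sum = n(a_1 + a_n)/2 = 7(7 + 37)/2 = 154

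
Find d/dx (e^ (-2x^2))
Chain rule: d/dx[e^u] = e^u · u' where u = -2x^2
u' = -4x

Answer: -4x·e^(-2x^2)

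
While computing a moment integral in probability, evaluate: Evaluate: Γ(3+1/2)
Γ(n + 1/2) = (2n)!√π/(4^n·n!)
= 720√π/(64·6) = (15/8)·√π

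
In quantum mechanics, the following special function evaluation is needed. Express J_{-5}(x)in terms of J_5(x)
For integer n: J_{-n}(x) = (-1)^n J_n(x)
With n = 5: J_{-5}(x) = (-1)^5 J_5(x) = -J_5(x)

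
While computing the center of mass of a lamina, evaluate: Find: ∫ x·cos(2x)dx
By parts: u=x, dv=cos(2x) dx
du=dx, v=sin(2x)/2
=x·sin(2x)/2+cos(2x)/2²+C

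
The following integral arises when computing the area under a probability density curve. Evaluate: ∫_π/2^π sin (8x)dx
Antiderivative: -cos(8x)/8
Evaluate at bounds: [-cos(8·π)/8] - [-cos(8·π/2)/8]
=(-(1)+(1))/8=0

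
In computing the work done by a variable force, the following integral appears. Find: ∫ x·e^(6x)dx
Integration by parts: u=x, dv=e^(6x) dx
du=dx, v=e^(6x)/6
=x·e^(6x)/6 - ∫ e^(6x)/6 dx
=x·e^(6x)/6 - e^(6x)/36+C

Answer: e^(6x)(x/6-1/36)+C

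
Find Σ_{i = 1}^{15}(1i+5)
=1·Σ i + 5·15=1·120 + 75=195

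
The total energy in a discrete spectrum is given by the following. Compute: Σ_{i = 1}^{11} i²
Using formula: Σ i^2=n(n + 1)(2n + 1)/6=11·12·23/6=506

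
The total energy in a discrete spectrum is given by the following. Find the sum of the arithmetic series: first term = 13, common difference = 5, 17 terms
Last term: a_n=13 + (17 - 1)·5=93
Sum=n(a_1 + a_n)/2=17(13 + 93)/2=901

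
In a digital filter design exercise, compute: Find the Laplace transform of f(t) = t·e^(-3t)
L{t·e^(at)} = 1/(s-a)²
L{t·e^(-3t)} = 1/(s + 3)²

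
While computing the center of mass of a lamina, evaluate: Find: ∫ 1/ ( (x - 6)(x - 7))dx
Partial fractions: 1/((x-6)(x-7)) = A/(x-6)+B/(x-7)
A = -1, B = 1
∫ [-1· 1/(x-6)+1· 1/(x-7)] dx
= (1)[ln|x-7| - ln|x-6|]+C

Answer: ln|(x-7)/(x-6)|+C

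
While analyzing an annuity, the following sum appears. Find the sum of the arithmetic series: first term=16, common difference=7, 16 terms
Last term: a_n=16+(16-1)·7=121
Sum=n(a_1+a_n)/2=16(16+121)/2=1096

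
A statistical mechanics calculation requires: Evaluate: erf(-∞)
erf(-∞)=-1 (the error function is odd, so erf(-∞)=-erf(∞)=-1)

Answer: -1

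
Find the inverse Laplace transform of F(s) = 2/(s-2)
L^(-1){2/(s-a)} = c·e^(at)
Here a = 2, c = 2

Answer: 2e^(2t)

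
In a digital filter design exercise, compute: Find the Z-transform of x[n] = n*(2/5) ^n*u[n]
Using the property Z{n*a^n*u[n]}=az/(z-a)^2
With a=2/5: X(z)=(2/5)z/(z - 2/5)^2, |z| > 2/5

Answer: (2/5)z/(z - 2/5)^2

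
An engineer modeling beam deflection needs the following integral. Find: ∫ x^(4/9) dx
Power rule: ∫ x^(4/9) dx = x^(13/9)/(13/9)+C

Answer: (9/13)·x^(13/9)+C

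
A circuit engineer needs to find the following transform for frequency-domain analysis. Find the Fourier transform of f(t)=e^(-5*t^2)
The Fourier transform of a Gaussian e^(-a * t^2) is sqrt(pi/a) * e^(-omega^2/(4a)).
With a = 5: F(omega) = sqrt(pi/5) * e^(-omega^2/20)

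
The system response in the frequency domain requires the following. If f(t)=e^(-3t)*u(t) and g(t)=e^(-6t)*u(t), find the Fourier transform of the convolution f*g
By the convolution theorem: F{f*g}=F(omega)*G(omega)
F(omega)=1/(3+j*omega), G(omega)=1/(6+j*omega)
F{f*g}=1/((3+j*omega)(6+j*omega))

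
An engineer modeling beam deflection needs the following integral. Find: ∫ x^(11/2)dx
Power rule: ∫ x^(11/2) dx = x^(13/2)/(13/2) + C

Answer: (2/13)·x^(13/2) + C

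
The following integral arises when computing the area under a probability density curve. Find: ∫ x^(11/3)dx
Power rule: ∫ x^(11/3) dx = x^(14/3)/(14/3)+C

Answer: (3/14)·x^(14/3)+C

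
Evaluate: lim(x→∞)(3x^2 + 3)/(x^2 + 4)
Divide numerator and denominator by x^2:
lim (3+3/x^2)/(1+4/x^2)=3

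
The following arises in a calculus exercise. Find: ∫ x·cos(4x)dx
By parts: u = x, dv = cos(4x) dx
du = dx, v = sin(4x)/4
= x·sin(4x)/4+cos(4x)/4²+C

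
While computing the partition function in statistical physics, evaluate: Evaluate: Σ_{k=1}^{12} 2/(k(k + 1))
Partial fractions: 2/(k(k+1)) = 2/k - 2/(k+1)
Telescoping sum: 2(1-1/13) = 2·12/13

Answer: 24/13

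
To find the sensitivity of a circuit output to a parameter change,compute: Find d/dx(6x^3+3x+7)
Power rule: d/dx(ax^n) = n·a·x^(n-1)
Term by term: 18·x^2 + 3

Answer: 18x^2 + 3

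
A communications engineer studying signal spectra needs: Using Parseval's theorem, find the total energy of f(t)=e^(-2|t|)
Parseval's theorem: E=integral |f(t)|^2 dt=(1/2pi) integral |F(omega)|^2 domega
E=integral_{-inf}^{inf} e^(-4|t|) dt=2*integral_0^inf e^(-4t) dt=2/(2*2)=1/2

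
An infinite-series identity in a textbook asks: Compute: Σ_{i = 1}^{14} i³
Using formula: Σ i^3 = [n(n+1)/2]² = [14·15/2]² = 11025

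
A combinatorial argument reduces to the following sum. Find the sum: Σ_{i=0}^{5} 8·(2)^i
Geometric series: S=a(1 - r^n)/(1 - r)
a=8, r=2, n=6
S=8(1 - 64)/-1=504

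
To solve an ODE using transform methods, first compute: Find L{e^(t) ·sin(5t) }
First shifting: L{e^(at)f(t)} = F(s-a)
L{sin(5t)} = 5/(s²+25)
Shift: 5/((s-1)²+25)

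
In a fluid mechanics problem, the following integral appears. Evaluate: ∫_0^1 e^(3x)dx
Antiderivative: (1/3)e^(3x)
Evaluate: (1/3)(e^3 - 1)

Answer: (e^3 - 1)/3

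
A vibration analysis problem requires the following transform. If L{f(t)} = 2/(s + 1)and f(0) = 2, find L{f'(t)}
L{f'(t)}=s·F(s) - f(0)=2s/(s+1)-2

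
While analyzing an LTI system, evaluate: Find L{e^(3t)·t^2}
First shifting: L{e^(at)f(t)}=F(s-a)
L{t^2}=2/s^3
Shift s → s-3: 2/(s-3)^3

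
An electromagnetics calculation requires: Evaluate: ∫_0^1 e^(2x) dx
Antiderivative: (1/2)e^(2x)
Evaluate: (1/2)(e^2-1)

Answer: (e^2-1)/2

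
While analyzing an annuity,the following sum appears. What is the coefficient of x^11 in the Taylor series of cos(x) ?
cos(x) has only even powers. Coefficient of x^11=0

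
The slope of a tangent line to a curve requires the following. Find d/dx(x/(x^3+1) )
Quotient rule: (f/g)'=(f'g - fg')/g²
f=x, f'=1
g=x^3 + 1, g'=3x^2

Answer: (1·(x^3 + 1) - 3x^3)/(x^3 + 1)²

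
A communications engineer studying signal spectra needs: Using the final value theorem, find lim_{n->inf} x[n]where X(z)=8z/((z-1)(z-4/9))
Final value theorem: lim x[n] = lim_{z->1} (z-1) * X(z)
(z-1) * X(z) = 8z/(z-4/9)
As z->1: 8/(1-4/9) = 8/(5/9) = 72/5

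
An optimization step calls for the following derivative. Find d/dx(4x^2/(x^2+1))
Quotient rule: (f/g)' = (f'g - fg')/g²
f = 4x^2, f' = 8x
g = x^2+1, g' = 2x

Answer: (8x·(x^2+1)-8x^3)/(x^2+1)²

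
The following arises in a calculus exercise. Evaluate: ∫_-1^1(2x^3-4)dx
Step 1: Find antiderivative F(x)=(1/2)x^4-4x
Step 2: F(1) - F(-1)=-7/2 - (9/2)=-8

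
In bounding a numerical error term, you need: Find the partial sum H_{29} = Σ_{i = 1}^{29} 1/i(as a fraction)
H_29 = 1 + 1/2 + 1/3 + ... + 1/29
= 9227046511387/2329089562800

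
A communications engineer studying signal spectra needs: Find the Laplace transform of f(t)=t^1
L{t^n} = n!/s^(n + 1)
L{t^1} = 1!/s^2 = 1/s^2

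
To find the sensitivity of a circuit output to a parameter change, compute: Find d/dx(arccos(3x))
d/dx[arccos(u)] = -u'/√(1-u²), u = 3x, u' = 3

Answer: -3/√(1-9x²)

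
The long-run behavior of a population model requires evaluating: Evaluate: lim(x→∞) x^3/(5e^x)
Apply L'Hôpital 3 times (∞/∞ each time):
Eventually get 3!/(5e^x) → 0

Answer: 0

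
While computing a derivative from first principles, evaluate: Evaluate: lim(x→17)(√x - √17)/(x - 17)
Multiply by conjugate (√x + √17)/(√x + √17):
=(x - 17)/((x - 17)(√x + √17))=1/(√x + √17)
As x → 17: 1/(2√17)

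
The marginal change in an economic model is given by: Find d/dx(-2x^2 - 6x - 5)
Power rule: d/dx(ax^n)=n·a·x^(n-1)
Term by term: -4·x - 6

Answer: -4x - 6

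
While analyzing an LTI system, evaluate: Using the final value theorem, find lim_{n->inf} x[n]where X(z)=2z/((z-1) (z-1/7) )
Final value theorem: lim x[n] = lim_{z->1} (z-1)*X(z)
(z-1)*X(z) = 2z/(z-1/7)
As z->1: 2/(1-1/7) = 2/(6/7) = 7/3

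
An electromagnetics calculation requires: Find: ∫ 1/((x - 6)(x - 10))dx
Partial fractions: 1/((x-6)(x-10)) = A/(x-6) + B/(x-10)
A = -1/4, B = 1/4
∫ [-1/4· 1/(x-6) + 1/4· 1/(x-10)] dx
= (1/4)[ln|x-10| - ln|x-6|] + C

Answer: (1/4)·ln|(x-10)/(x-6)| + C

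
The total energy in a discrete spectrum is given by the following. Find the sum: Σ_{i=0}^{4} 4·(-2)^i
Geometric series: S = a(1 - r^n)/(1 - r)
a = 4, r = -2, n = 5
S = 4(1+32)/3 = 44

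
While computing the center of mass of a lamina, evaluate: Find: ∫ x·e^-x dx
Integration by parts: u=x, dv=e^-x dx
du=dx, v=-e^-x
=-x·e^-x - ∫ -e^-x dx
=-x·e^-x - e^-x + C

Answer: -e^-x(x + 1) + C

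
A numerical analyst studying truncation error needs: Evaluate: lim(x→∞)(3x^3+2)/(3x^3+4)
Divide numerator and denominator by x^3:
lim (3 + 2/x^3)/(3 + 4/x^3)=1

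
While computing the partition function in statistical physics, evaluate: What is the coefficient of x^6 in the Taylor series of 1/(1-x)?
1/(1-x) = Σ x^n for |x|<1
All coefficients are 1

Answer: 1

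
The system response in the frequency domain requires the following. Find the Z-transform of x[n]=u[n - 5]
Using the time-shift property: Z{u[n-5]} = z^(-5)*z/(z-1)
= z^(-4)/(z-1)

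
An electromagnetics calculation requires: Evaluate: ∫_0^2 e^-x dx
Antiderivative: -e^-x
Evaluate: -(e^-2-1)

Answer: (e^-2-1)/(-1)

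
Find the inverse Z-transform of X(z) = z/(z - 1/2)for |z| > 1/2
Standard pair: z/(z-a) <-> a^n * u[n] for causal signals
With a=1/2: x[n]=(1/2)^n * u[n]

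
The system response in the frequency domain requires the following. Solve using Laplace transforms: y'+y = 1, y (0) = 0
Take L of both sides: sY(s)-0+Y(s)=1/s
Y(s)(s+1)=1/s+0
Y(s)=1/(s(s+1))+0/(s+1)
Partial fractions: 1/(s(s+1))=1/s - 1/(s+1)
So Y(s)=1/s - 1/(s+1)
Inverse transform (L^(-1){1/s}=1, L^(-1){1/(s+1)}=e^(-t)):

Answer: y(t)=1 - e^(-t)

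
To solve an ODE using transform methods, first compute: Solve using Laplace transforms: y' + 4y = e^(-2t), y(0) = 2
Take L: sY - 2+4Y=1/(s+2)
Y(s+4)=1/(s+2)+2
Y=1/((s+2)(s+4))+2/(s+4)
Partial fractions: 1/((s+2)(s+4))=(1/2)/(s+2) - (1/2)/(s+4)
So Y=(1/2)/(s+2)+(3/2)/(s+4)
Inverse Laplace transform (L^(-1){1/(s+2)}=e^(-2t), L^(-1){1/(s+4)}=e^(-4t)):

Answer: y(t)=(1/2)·e^(-2t)+(3/2)·e^(-4t)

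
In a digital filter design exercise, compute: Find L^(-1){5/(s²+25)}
L^(-1){w/(s² + w²)}=sin(wt)
Here w=5

Answer: sin(5t)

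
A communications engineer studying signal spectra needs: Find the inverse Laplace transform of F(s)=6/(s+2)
L^(-1){6/(s-a)} = c·e^(at)
Here a = -2, c = 6

Answer: 6e^(-2t)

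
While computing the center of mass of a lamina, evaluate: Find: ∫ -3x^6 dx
Using power rule: ∫ -3x^6 dx = -3/7 x^7 + C = (-3/7)x^7 + C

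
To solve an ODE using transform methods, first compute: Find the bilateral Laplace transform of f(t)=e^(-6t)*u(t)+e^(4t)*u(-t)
For e^(-6t)*u(t): L=1/(s + 6), Re(s) > -6
For e^(4t)*u(-t): L=-1/(s-4), Re(s) < 4
Combined: F(s)=1/(s + 6) - 1/(s-4), -6 < Re(s) < 4

Answer: 1/(s + 6) - 1/(s-4), ROC: -6 < Re(s) < 4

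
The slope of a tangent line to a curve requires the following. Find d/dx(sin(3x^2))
Chain rule: d/dx[sin(u)]=cos(u)·u' where u=3x^2
u'=6x

Answer: 6x·cos(3x^2)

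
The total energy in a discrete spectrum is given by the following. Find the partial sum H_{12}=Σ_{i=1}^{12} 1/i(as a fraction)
H_12=1+1/2+1/3+...+1/12
=86021/27720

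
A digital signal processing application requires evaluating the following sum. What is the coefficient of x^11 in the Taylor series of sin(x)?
sin(x)=Σ (-1)^k x^(2k + 1)/(2k + 1)!
For x^11: (-1)^5/11!=-1/39916800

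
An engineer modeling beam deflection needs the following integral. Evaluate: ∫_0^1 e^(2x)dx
Antiderivative: (1/2)e^(2x)
Evaluate: (1/2)(e^2 - 1)

Answer: (e^2 - 1)/2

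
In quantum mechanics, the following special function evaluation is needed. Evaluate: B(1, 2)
B(x,y)=Γ(x)Γ(y)/Γ(x + y)=(x-1)!(y-1)!/(x + y-1)!
B(1,2)=0!·1!/2!=1/2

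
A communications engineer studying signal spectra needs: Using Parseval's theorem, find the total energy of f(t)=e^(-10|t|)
Parseval's theorem: E = integral |f(t)|^2 dt = (1/2pi) integral |F(omega)|^2 domega
E = integral_{-inf}^{inf} e^(-20|t|) dt = 2*integral_0^inf e^(-20t) dt = 2/(2*10) = 1/10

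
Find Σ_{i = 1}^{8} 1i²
=1·n(n + 1)(2n + 1)/6=1·8·9·17/6=204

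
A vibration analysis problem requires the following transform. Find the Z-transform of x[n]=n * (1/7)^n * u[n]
Using the property Z{n * a^n * u[n]} = az/(z-a)^2
With a = 1/7: X(z) = (1/7)z/(z - 1/7)^2, |z| > 1/7

Answer: (1/7)z/(z - 1/7)^2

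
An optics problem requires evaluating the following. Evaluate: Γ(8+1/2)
Γ(n + 1/2)=(2n)!√π/(4^n·n!)
=20922789888000√π/(65536·40320)=(2027025/256)·√π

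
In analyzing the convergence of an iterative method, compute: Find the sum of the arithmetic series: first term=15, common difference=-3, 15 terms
Last term: a_n = 15 + (15 - 1)·-3 = -27
Sum = n(a_1 + a_n)/2 = 15(15 + (-27))/2 = -90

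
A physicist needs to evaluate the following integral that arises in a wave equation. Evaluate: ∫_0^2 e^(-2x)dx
Antiderivative: (1/(-2))e^(-2x)
Evaluate: (1/(-2))(e^-4 - 1)

Answer: (e^-4 - 1)/(-2)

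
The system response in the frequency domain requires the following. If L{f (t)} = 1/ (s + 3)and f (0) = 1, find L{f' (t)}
L{f'(t)} = s·F(s) - f(0) = s/(s + 3) - 1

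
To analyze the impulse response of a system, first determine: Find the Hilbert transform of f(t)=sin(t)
The Hilbert transform shifts each frequency component by -pi/2.
H{sin(wt)}=-cos(wt)
With w=1: H{sin(t)}=-cos(t)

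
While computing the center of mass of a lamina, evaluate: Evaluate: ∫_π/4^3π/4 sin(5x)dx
Antiderivative: -cos(5x)/5
Evaluate at bounds: [-cos(5·3π/4)/5] - [-cos(5·π/4)/5]
= (-(√2/2) + (-√2/2))/5 = -√2/5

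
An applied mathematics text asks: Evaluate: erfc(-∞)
erfc(x) = 1 - erf(x); erfc(-∞) = 1 - erf(-∞) = 1 - (-1) = 2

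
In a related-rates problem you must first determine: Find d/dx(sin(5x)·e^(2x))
Product rule: (fg)' = f'g + fg'
f = sin(5x), f' = 5·cos(5x)
g = e^(2x), g' = 2·e^(2x)

Answer: 5·cos(5x)·e^(2x) + 2·sin(5x)·e^(2x)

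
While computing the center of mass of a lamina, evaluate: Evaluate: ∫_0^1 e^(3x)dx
Antiderivative: (1/3)e^(3x)
Evaluate: (1/3)(e^3 - 1)

Answer: (e^3 - 1)/3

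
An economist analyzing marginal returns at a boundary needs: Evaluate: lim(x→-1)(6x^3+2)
Polynomial is continuous, so substitute x=-1:
6·(-1)^3 + 2=-4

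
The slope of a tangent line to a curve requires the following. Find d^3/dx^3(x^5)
Apply power rule 3 times:
d^1: 5x^4
d^2: 20x^3
d^3: 60x^2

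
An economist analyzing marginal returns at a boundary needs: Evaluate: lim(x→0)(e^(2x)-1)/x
L'Hôpital (0/0): lim 2e^(2x)/1=2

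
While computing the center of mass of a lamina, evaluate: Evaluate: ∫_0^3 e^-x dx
Antiderivative: -e^-x
Evaluate: -(e^-3 - 1)

Answer: (e^-3 - 1)/(-1)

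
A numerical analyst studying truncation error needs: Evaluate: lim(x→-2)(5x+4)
Polynomial is continuous, so substitute x=-2:
5·(-2)+4=-6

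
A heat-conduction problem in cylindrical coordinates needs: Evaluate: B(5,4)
B(x,y) = Γ(x)Γ(y)/Γ(x+y) = (x-1)!(y-1)!/(x+y-1)!
B(5,4) = 4!·3!/8! = 1/280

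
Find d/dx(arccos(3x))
d/dx[arccos(u)]=-u'/√(1-u²), u=3x, u'=3

Answer: -3/√(1 - 9x²)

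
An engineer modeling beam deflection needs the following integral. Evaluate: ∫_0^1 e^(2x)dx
Antiderivative: (1/2)e^(2x)
Evaluate: (1/2)(e^2-1)

Answer: (e^2-1)/2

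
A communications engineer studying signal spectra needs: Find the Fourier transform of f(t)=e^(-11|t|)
Using the standard pair: F{e^(-a|t|)}=2a/(a^2 + omega^2)
With a=11: F(omega)=22/(121 + omega^2)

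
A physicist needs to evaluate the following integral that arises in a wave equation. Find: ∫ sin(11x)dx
Using substitution u = 11x: ∫ sin(u) du/11 = -cos(u)/11 + C

Answer: (-1/11)cos(11x) + C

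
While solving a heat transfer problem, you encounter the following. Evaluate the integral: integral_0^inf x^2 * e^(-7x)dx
This is a Gamma integral. Substitute u=7x (du=7 dx):
integral_0^inf x^2*e^(-7x) dx=(1/7^3) integral_0^inf u^2*e^(-u) du
=Gamma(3)/7^3=2!/7^3=2/343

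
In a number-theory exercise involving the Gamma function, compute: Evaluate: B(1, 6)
B(x,y) = Γ(x)Γ(y)/Γ(x+y) = (x-1)!(y-1)!/(x+y-1)!
B(1,6) = 0!·5!/6! = 1/6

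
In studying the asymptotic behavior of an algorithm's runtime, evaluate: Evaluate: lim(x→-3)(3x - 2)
Polynomial is continuous, so substitute x=-3:
3·(-3)-2=-11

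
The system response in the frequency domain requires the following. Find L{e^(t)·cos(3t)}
First shifting: L{e^(at)f(t)} = F(s-a)
L{cos(3t)} = s/(s² + 9)
Shift: (s-1)/((s-1)² + 9)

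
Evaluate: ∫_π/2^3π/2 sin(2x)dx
Antiderivative: -cos(2x)/2
Evaluate at bounds: [-cos(2·3π/2)/2] - [-cos(2·π/2)/2]
=(-(-1)+(-1))/2=0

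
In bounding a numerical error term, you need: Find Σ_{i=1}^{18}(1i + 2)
=1·Σ i + 2·18=1·171 + 36=207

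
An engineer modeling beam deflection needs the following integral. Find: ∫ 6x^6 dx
Using power rule: ∫ 6x^6 dx = 6/7 x^7 + C = (6/7)x^7 + C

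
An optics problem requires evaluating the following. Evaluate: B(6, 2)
B(x,y)=Γ(x)Γ(y)/Γ(x + y)=(x-1)!(y-1)!/(x + y-1)!
B(6,2)=5!·1!/7!=1/42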